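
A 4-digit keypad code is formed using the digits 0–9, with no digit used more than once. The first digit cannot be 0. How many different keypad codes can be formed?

The first digit has 10−1 = 9 choices (anything except 0).
The remaining 3 digits are filled from the other 9 symbols without repetition: 9 × 8 × 7 = 504.
Total: 9 × 504 = 4536.

4536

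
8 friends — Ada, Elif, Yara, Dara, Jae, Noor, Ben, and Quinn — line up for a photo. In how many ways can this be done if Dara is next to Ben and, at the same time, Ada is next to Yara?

2880

Treat {Dara,Ben} as one block (2 orders) and {Ada,Yara} as another (2 orders).
That leaves 6 units to arrange: 2 × 2 × 6! = 4 × 720 = 2880.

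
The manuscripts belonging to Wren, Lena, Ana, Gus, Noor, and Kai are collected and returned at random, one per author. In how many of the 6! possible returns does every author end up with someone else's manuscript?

Count assignments avoiding every fixed point. For any j of the 6 authors fixed to their own manuscript, the other 6−j can be arranged in (6−j)! ways.
By inclusion–exclusion this is Σ_{j=0}^{6} (−1)^j C(6,j)·(6−j)!.
Computing: 720 − 720 + 360 − 120 + 30 − 6 + 1 = 265.

265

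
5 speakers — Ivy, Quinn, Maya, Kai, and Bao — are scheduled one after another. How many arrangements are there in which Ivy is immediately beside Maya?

Place the 3 others and the Ivy-Maya pair as 4 objects in a line; the pair has 2 internal arrangements.
That gives 2 × 4! = 2 × 24 = 48.

48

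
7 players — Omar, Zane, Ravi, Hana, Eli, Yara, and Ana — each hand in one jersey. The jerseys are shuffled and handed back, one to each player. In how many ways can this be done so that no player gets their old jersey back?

Let Aᵢ be the assignments in which player i gets their old jersey. We want the size of the complement of A₁∪…∪A_7.
By inclusion–exclusion this is Σ_{j=0}^{7} (−1)^j C(7,j)·(7−j)!.
Computing: 5040 − 5040 + 2520 − 840 + 210 − 42 + 7 − 1 = 1854.

1854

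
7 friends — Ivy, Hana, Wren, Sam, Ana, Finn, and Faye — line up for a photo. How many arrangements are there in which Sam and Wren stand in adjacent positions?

1440

Place the 5 others and the Sam-Wren pair as 6 objects in a line; the pair has 2 internal arrangements.
So the count is 2·(6)! = 1440.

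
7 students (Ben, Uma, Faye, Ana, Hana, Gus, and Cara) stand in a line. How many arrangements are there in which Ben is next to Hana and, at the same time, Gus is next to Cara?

Treat {Ben,Hana} as one block (2 orders) and {Gus,Cara} as another (2 orders).
That leaves 5 units to arrange: 2 × 2 × 5! = 4 × 120 = 480.

480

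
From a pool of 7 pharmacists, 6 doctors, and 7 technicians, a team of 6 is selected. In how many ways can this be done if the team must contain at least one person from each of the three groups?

Total 6-person selections from all 20: C(20,6) = 38760.
Subtract selections that omit an entire group: no pharmacists → C(13,6) = 1716; no doctors → C(14,6) = 3003; no technicians → C(13,6) = 1716.
Add back selections omitting two groups (i.e. drawn from a single group): C(7,6) + C(6,6) + C(7,6) = 15.
By inclusion–exclusion: 38760 − 6435 + 15 = 32340.

32340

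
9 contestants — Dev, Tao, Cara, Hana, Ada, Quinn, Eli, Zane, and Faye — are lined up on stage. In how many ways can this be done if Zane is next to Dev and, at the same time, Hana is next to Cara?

Treat {Zane,Dev} as one block (2 orders) and {Hana,Cara} as another (2 orders).
That leaves 7 units to arrange: 2 × 2 × 7! = 4 × 5040 = 20160.

20160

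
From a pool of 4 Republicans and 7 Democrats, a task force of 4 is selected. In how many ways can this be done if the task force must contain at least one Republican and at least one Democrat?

Unrestricted: C(11,4) = 330 ways to pick any 4 of the 11.
Subtract selections that omit an entire group: no Republicans → C(7,4) = 35; no Democrats → C(4,4) = 1.
Both groups omitted at once is impossible, so 330 − 36 = 294.

294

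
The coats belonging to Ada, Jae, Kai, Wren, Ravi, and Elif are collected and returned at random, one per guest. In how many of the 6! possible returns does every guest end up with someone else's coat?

265

Let Aᵢ be the assignments in which guest i gets their own coat. We want the size of the complement of A₁∪…∪A_6.
By inclusion–exclusion this is Σ_{j=0}^{6} (−1)^j C(6,j)·(6−j)!.
Computing: 720 − 720 + 360 − 120 + 30 − 6 + 1 = 265.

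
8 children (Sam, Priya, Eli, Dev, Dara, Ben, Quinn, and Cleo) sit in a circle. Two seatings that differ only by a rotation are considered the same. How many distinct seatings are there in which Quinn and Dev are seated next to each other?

1440

Glue Quinn and Dev into a block (2 internal orders). Seating 7 units around a circle gives (6)! arrangements.
So 2 × (6)! = 2 × 720 = 1440.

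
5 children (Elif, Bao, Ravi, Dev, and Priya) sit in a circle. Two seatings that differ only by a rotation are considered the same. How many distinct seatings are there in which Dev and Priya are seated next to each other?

12

Glue Dev and Priya into a block (2 internal orders). Seating 4 units around a circle gives (3)! arrangements.
So 2 × (3)! = 2 × 6 = 12.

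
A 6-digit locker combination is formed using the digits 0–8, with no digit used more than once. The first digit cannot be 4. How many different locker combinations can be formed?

The first digit has 9−1 = 8 choices (anything except 4).
The remaining 5 digits are filled from the other 8 symbols without repetition: 8 × 7 × 6 × 5 × 4 = 6720.
Total: 8 × 6720 = 53760.

53760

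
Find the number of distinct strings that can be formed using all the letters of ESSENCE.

The 7 letters of ESSENCE have repeats: E appearing 3 times and S appearing twice.
Dividing 7! = 5040 by 3!·2! = 12 for the repeated letters gives 420.

420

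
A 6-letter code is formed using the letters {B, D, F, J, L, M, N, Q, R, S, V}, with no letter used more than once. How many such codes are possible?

With no repetition, fill the 6 letters in order: 11 choices, then 10, down to 6.
11 × 10 × 9 × 8 × 7 × 6 = 332640.

332640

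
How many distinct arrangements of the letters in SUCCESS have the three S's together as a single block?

Treat the 3 copies of S as a single block. The multiset to arrange is then {SSS, C, C, E, U}, 5 items in all.
That gives (5)!/(2!) = 60 arrangements.

60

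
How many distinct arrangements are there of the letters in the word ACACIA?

60

ACACIA has 6 letters with A appearing 3 times and C appearing twice.
So there are 6! / (3!·2!) = 60 distinguishable arrangements.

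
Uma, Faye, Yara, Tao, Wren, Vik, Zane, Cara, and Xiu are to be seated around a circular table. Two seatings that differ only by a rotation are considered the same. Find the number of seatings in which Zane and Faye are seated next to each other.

10080

Glue Zane and Faye into a block (2 internal orders). Seating 8 units around a circle gives (7)! arrangements.
So 2 × (7)! = 2 × 5040 = 10080.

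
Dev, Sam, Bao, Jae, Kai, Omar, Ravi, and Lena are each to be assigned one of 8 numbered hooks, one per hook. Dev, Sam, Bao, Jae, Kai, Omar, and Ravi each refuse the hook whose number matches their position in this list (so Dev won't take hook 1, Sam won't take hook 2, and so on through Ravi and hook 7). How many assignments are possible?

16687

Let Aᵢ (for 1 ≤ i ≤ 7) be the placements that put person i in their forbidden hook. Any j of these fix j positions, leaving (8−j)! ways to fill the rest, and there are C(7,j) ways to pick which j.
By inclusion–exclusion, the number of valid placements is Σ_{j=0}^{7} (−1)^j C(7,j)·(8−j)!.
Computing: 40320 − 35280 + 15120 − 4200 + 840 − 126 + 14 − 1 = 16687.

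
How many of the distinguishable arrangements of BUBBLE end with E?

Fix E in the last position and arrange the remaining 5 letters.
Those 5 letters have B appearing 3 times, giving (5)!/(3!) = 20.

20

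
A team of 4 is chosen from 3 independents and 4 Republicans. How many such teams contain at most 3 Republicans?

34

Split by how many Republicans are chosen (0 through 3).
Sum: C(4,0)·C(3,4) + C(4,1)·C(3,3) + C(4,2)·C(3,2) + C(4,3)·C(3,1) = 0 + 4 + 18 + 12 = 34.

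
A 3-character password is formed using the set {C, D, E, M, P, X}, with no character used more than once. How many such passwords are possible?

With no repetition, fill the 3 characters in order: 6 choices, then 5, down to 4.
That product is 6 × 5 × 4 = 120.

120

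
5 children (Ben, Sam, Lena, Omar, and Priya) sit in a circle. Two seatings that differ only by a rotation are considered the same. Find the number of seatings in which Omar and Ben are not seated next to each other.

12

Without the restriction there are (4)! = 24 seatings.
Seatings with Omar beside Ben: treat them as a block with 2 internal orders, giving 2 × (3)! = 12.
Subtracting, 24 − 12 = 12.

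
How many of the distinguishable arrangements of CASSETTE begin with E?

With the first slot taken by E, it remains to arrange the other 7 letters (CASSTTE).
Those 7 letters have S appearing twice and T appearing twice, giving (7)!/(2!·2!) = 1260.

1260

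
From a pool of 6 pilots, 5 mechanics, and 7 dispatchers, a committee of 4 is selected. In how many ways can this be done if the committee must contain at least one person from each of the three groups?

1575

Unrestricted: C(18,4) = 3060 ways to pick any 4 of the 18.
Subtract selections that omit an entire group: no pilots → C(12,4) = 495; no mechanics → C(13,4) = 715; no dispatchers → C(11,4) = 330.
Add back selections omitting two groups (i.e. drawn from a single group): C(6,4) + C(5,4) + C(7,4) = 55.
By inclusion–exclusion: 3060 − 1540 + 55 = 1575.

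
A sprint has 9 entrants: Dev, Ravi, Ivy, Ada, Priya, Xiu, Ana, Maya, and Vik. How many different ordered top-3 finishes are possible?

There are 9 choices for 1st place, 8 for 2nd, and 7 for 3rd.
That gives 9 × 8 × 7 = 504.

504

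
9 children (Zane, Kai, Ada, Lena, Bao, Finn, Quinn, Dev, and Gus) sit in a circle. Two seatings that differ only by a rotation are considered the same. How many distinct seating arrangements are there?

Around a circle, 9 distinct people have 9!/9 = (8)! = 40320 rotationally distinct seatings.

40320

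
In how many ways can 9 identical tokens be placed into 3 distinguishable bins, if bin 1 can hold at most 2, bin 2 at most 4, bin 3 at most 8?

14

Without the upper bounds there are C(11,2) = 55 ways to split 9 among 3 bins.
Subtract solutions that violate a single cap (substitute x_i' = x_i − (cap_i+1)): x_1 ≥ 3 gives C(8,2) = 28; x_2 ≥ 5 gives C(6,2) = 15; x_3 ≥ 9 gives C(2,2) = 1. Together 44.
Add back pairs where two caps are both exceeded: 3 + 0 + 0 = 3.
By inclusion–exclusion the count is 55 − 44 + 3 = 14.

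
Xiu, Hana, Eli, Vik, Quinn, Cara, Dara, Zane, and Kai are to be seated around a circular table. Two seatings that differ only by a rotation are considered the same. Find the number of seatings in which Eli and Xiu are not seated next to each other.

30240

All circular seatings of 9 people number (8)! = 40320.
Those with Eli next to Xiu: fuse the pair into one unit and seat 8 units around a circle — 2·(7)! = 10080.
Subtracting, 40320 − 10080 = 30240.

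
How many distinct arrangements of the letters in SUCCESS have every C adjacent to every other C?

120

Treat the 2 copies of C as a single block. The multiset to arrange is then {CC, E, S, S, S, U}, 6 items in all.
That gives (6)!/(3!) = 120 arrangements.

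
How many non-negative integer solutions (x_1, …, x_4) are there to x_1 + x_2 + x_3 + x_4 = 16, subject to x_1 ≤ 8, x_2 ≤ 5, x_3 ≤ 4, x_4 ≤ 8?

Without the upper bounds there are C(19,3) = 969 ways to split 16 among 4 variables.
Subtract solutions that violate a single cap (substitute x_i' = x_i − (cap_i+1)): x_1 ≥ 9 gives C(10,3) = 120; x_2 ≥ 6 gives C(13,3) = 286; x_3 ≥ 5 gives C(14,3) = 364; x_4 ≥ 9 gives C(10,3) = 120. Together 890.
Add back pairs where two caps are both exceeded: 4 + 10 + 0 + 56 + 4 + 10 = 84.
By inclusion–exclusion the count is 969 − 890 + 84 = 163.

163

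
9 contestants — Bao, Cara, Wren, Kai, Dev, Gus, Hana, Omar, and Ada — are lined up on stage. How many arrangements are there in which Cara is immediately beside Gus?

80640

Treat {Cara, Gus} as a single unit. There are 8 units to order, and the pair itself can be ordered 2 ways.
So the count is 2·(8)! = 80640.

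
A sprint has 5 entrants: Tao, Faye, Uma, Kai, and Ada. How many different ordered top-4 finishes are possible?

120

This is an ordered selection of 4 from 5: P(5,4).
That gives 5 × 4 × 3 × 2 = 120.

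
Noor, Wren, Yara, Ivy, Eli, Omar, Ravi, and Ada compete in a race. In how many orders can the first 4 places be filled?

1680

There are 8 choices for 1st place, 7 for 2nd, and so on down to 5 for position 4.
That gives 8 × 7 × 6 × 5 = 1680.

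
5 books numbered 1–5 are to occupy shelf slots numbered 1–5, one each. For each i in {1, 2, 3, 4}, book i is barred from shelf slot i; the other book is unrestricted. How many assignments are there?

53

Let Aᵢ (for 1 ≤ i ≤ 4) be the placements that put book i in its forbidden shelf slot. Any j of these fix j positions, leaving (5−j)! ways to fill the rest, and there are C(4,j) ways to pick which j.
By inclusion–exclusion, the number of valid placements is Σ_{j=0}^{4} (−1)^j C(4,j)·(5−j)!.
Computing: 120 − 96 + 36 − 8 + 1 = 53.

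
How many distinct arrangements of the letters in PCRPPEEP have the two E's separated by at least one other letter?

630

There are 8!/(4!·2!) = 840 arrangements of PCRPPEEP in total.
Arrangements with the E's together: treat EE as one letter, giving (7)!/(4!) = 210.
Hence 840 − 210 = 630.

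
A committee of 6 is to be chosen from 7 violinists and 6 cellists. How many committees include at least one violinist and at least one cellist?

1708

With no constraint there are C(13,6) = 1716 possible selections.
Subtract selections that omit an entire group: no violinists → C(6,6) = 1; no cellists → C(7,6) = 7.
Both groups omitted at once is impossible, so 1716 − 8 = 1708.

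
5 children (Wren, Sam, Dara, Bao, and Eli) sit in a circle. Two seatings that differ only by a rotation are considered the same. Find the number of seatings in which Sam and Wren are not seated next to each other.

12

All circular seatings of 5 people number (4)! = 24.
Those with Sam next to Wren: fuse the pair into one unit and seat 4 units around a circle — 2·(3)! = 12.
Subtracting, 24 − 12 = 12.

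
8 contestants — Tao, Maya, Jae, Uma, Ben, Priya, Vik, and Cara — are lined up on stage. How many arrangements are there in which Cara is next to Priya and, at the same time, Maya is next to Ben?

Treat {Cara,Priya} as one block (2 orders) and {Maya,Ben} as another (2 orders).
That leaves 6 units to arrange: 2 × 2 × 6! = 4 × 720 = 2880.

2880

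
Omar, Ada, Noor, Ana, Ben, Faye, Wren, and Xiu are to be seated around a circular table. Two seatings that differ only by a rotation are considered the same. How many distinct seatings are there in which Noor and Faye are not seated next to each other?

3600

All circular seatings of 8 people number (7)! = 5040.
Those with Noor next to Faye: fuse the pair into one unit and seat 7 units around a circle — 2·(6)! = 1440.
Subtracting, 5040 − 1440 = 3600.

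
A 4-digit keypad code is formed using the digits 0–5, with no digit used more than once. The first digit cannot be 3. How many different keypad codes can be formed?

300

The first digit has 6−1 = 5 choices (anything except 3).
The remaining 3 digits are filled from the other 5 symbols without repetition: 5 × 4 × 3 = 60.
Total: 5 × 60 = 300.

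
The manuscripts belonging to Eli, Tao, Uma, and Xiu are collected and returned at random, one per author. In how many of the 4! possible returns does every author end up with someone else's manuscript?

Let Aᵢ be the assignments in which author i gets their own manuscript. We want the size of the complement of A₁∪…∪A_4.
By inclusion–exclusion this is Σ_{j=0}^{4} (−1)^j C(4,j)·(4−j)!.
Computing: 24 − 24 + 12 − 4 + 1 = 9.

9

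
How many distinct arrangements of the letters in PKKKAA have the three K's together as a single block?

12

Treat the 3 copies of K as a single block. The multiset to arrange is then {KKK, A, A, P}, 4 items in all.
That gives (4)!/(2!) = 12 arrangements.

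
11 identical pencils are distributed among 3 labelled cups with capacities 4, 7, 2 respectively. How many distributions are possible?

Without the upper bounds there are C(13,2) = 78 ways to split 11 among 3 cups.
Subtract solutions that violate a single cap (substitute x_i' = x_i − (cap_i+1)): x_1 ≥ 5 gives C(8,2) = 28; x_2 ≥ 8 gives C(5,2) = 10; x_3 ≥ 3 gives C(10,2) = 45. Together 83.
Add back pairs where two caps are both exceeded: 0 + 10 + 1 = 11.
By inclusion–exclusion the count is 78 − 83 + 11 = 6.

6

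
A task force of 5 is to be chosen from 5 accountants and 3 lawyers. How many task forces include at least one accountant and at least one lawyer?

Total 5-person selections from all 8: C(8,5) = 56.
Subtract selections that omit an entire group: no accountants → C(3,5) = 0; no lawyers → C(5,5) = 1.
Both groups omitted at once is impossible, so 56 − 1 = 55.

55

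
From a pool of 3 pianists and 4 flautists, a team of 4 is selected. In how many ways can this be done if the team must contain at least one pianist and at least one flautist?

Total 4-person selections from all 7: C(7,4) = 35.
Selections missing a whole group: no pianists → C(4,4) = 1; no flautists → C(3,4) = 0.
Both groups omitted at once is impossible, so 35 − 1 = 34.

34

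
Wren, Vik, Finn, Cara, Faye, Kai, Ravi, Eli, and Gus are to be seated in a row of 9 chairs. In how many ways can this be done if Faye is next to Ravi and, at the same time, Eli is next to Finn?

Treat {Faye,Ravi} as one block (2 orders) and {Eli,Finn} as another (2 orders).
That leaves 7 units to arrange: 2 × 2 × 7! = 4 × 5040 = 20160.

20160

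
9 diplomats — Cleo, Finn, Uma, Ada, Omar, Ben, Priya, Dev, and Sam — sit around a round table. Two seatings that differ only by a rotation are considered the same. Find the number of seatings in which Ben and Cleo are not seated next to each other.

30240

All circular seatings of 9 people number (8)! = 40320.
Seatings with Ben beside Cleo: treat them as a block with 2 internal orders, giving 2 × (7)! = 10080.
Subtracting, 40320 − 10080 = 30240.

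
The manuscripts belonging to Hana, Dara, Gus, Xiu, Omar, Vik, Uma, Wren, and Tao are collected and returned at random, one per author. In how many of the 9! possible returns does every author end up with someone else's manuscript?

133496

Count assignments avoiding every fixed point. For any j of the 9 authors fixed to their own manuscript, the other 9−j can be arranged in (9−j)! ways.
By inclusion–exclusion this is Σ_{j=0}^{9} (−1)^j C(9,j)·(9−j)!.
Computing: 362880 − 362880 + 181440 − 60480 + 15120 − 3024 + 504 − 72 + 9 − 1 = 133496.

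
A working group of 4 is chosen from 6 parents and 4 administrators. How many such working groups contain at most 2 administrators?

Split by how many administrators are chosen (0 through 2).
Sum: C(4,0)·C(6,4) + C(4,1)·C(6,3) + C(4,2)·C(6,2) = 15 + 80 + 90 = 185.

185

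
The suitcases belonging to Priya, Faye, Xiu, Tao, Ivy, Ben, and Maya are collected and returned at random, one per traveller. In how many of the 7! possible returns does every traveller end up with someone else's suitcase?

1854

Let Aᵢ be the assignments in which traveller i gets their own suitcase. We want the size of the complement of A₁∪…∪A_7.
By inclusion–exclusion this is Σ_{j=0}^{7} (−1)^j C(7,j)·(7−j)!.
Computing: 5040 − 5040 + 2520 − 840 + 210 − 42 + 7 − 1 = 1854.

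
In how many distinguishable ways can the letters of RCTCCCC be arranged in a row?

42

RCTCCCC has 7 letters with C appearing 5 times.
The number of distinct arrangements is 7!/(5!) = 5040/120 = 42.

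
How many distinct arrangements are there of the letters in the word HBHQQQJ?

420

HBHQQQJ has 7 letters with H appearing twice and Q appearing 3 times.
The number of distinct arrangements is 7!/(3!·2!) = 5040/12 = 420.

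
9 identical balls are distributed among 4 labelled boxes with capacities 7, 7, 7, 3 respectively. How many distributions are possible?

152

By stars and bars, unrestricted non-negative solutions to x_1+…+x_4 = 9 number C(9+3,3) = 220.
Subtract solutions that violate a single cap (substitute x_i' = x_i − (cap_i+1)): x_1 ≥ 8 gives C(4,3) = 4; x_2 ≥ 8 gives C(4,3) = 4; x_3 ≥ 8 gives C(4,3) = 4; x_4 ≥ 4 gives C(8,3) = 56. Together 68.
No two caps can be exceeded simultaneously, so the pair terms are all 0.
By inclusion–exclusion the count is 220 − 68 + 0 = 152.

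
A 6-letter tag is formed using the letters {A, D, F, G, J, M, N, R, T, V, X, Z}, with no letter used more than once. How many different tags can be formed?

This is a permutation of 6 out of 12: P(12,6) = 12!/6!.
12 × 11 × 10 × 9 × 8 × 7 = 665280.

665280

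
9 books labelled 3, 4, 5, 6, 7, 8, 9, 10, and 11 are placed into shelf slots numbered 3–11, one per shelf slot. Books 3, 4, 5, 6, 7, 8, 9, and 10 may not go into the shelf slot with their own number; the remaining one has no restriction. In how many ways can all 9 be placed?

148329

Let Aᵢ (for 3 ≤ i ≤ 10) be the placements that put book i in its forbidden shelf slot. Any j of these fix j positions, leaving (9−j)! ways to fill the rest, and there are C(8,j) ways to pick which j.
By inclusion–exclusion, the number of valid placements is Σ_{j=0}^{8} (−1)^j C(8,j)·(9−j)!.
Computing: 362880 − 322560 + 141120 − 40320 + 8400 − 1344 + 168 − 16 + 1 = 148329.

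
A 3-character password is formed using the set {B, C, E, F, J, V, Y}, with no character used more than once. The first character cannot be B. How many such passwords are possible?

The first character has 7−1 = 6 choices (anything except B).
The remaining 2 characters are filled from the other 6 symbols without repetition: 6 × 5 = 30.
Total: 6 × 30 = 180.

180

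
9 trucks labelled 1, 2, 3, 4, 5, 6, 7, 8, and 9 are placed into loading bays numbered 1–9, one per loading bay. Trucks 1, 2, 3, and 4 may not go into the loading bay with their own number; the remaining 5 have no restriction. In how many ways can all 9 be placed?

229080

Let Aᵢ (for 1 ≤ i ≤ 4) be the placements that put truck i in its forbidden loading bay. Any j of these fix j positions, leaving (9−j)! ways to fill the rest, and there are C(4,j) ways to pick which j.
By inclusion–exclusion, the number of valid placements is Σ_{j=0}^{4} (−1)^j C(4,j)·(9−j)!.
Computing: 362880 − 161280 + 30240 − 2880 + 120 = 229080.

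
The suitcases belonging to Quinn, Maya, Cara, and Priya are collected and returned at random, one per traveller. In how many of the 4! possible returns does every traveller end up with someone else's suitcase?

Let Aᵢ be the assignments in which traveller i gets their own suitcase. We want the size of the complement of A₁∪…∪A_4.
By inclusion–exclusion this is Σ_{j=0}^{4} (−1)^j C(4,j)·(4−j)!.
Computing: 24 − 24 + 12 − 4 + 1 = 9.

9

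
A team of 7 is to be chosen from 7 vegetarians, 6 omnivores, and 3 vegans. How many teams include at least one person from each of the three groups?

9569

With no constraint there are C(16,7) = 11440 possible selections.
Subtract selections that omit an entire group: no vegetarians → C(9,7) = 36; no omnivores → C(10,7) = 120; no vegans → C(13,7) = 1716.
Add back selections omitting two groups (i.e. drawn from a single group): C(7,7) + C(6,7) + C(3,7) = 1.
By inclusion–exclusion: 11440 − 1872 + 1 = 9569.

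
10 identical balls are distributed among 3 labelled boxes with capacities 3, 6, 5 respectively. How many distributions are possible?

Ignoring the caps, the number of non-negative solutions to x_1+…+x_3 = 10 is C(12,2) = 66.
Subtract solutions that violate a single cap (substitute x_i' = x_i − (cap_i+1)): x_1 ≥ 4 gives C(8,2) = 28; x_2 ≥ 7 gives C(5,2) = 10; x_3 ≥ 6 gives C(6,2) = 15. Together 53.
Add back pairs where two caps are both exceeded: 0 + 1 + 0 = 1.
By inclusion–exclusion the count is 66 − 53 + 1 = 14.

14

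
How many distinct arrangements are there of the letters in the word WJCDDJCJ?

WJCDDJCJ has 8 letters with C appearing twice, D appearing twice, and J appearing 3 times.
Dividing 8! = 40320 by 3!·2!·2! = 24 for the repeated letters gives 1680.

1680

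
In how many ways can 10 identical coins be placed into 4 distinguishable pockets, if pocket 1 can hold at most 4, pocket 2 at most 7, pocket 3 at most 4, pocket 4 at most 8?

161

Ignoring the caps, the number of non-negative solutions to x_1+…+x_4 = 10 is C(13,3) = 286.
Subtract solutions that violate a single cap (substitute x_i' = x_i − (cap_i+1)): x_1 ≥ 5 gives C(8,3) = 56; x_2 ≥ 8 gives C(5,3) = 10; x_3 ≥ 5 gives C(8,3) = 56; x_4 ≥ 9 gives C(4,3) = 4. Together 126.
Add back pairs where two caps are both exceeded: 0 + 1 + 0 + 0 + 0 + 0 = 1.
By inclusion–exclusion the count is 286 − 126 + 1 = 161.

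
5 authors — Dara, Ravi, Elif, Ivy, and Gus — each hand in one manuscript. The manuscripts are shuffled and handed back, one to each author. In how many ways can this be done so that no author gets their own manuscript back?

44

This is the derangement count D_5: permutations of 5 items with no fixed point.
By inclusion–exclusion this is Σ_{j=0}^{5} (−1)^j C(5,j)·(5−j)!.
Computing: 120 − 120 + 60 − 20 + 5 − 1 = 44.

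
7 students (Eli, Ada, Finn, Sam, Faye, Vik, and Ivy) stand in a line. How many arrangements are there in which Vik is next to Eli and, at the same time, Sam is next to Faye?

Treat {Vik,Eli} as one block (2 orders) and {Sam,Faye} as another (2 orders).
That leaves 5 units to arrange: 2 × 2 × 5! = 4 × 120 = 480.

480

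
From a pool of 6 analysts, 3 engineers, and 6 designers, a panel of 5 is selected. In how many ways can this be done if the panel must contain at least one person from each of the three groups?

With no constraint there are C(15,5) = 3003 possible selections.
Selections missing a whole group: no analysts → C(9,5) = 126; no engineers → C(12,5) = 792; no designers → C(9,5) = 126.
Add back selections omitting two groups (i.e. drawn from a single group): C(6,5) + C(3,5) + C(6,5) = 12.
By inclusion–exclusion: 3003 − 1044 + 12 = 1971.

1971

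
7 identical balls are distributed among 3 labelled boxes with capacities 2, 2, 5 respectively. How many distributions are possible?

6

Without the upper bounds there are C(9,2) = 36 ways to split 7 among 3 boxes.
Subtract solutions that violate a single cap (substitute x_i' = x_i − (cap_i+1)): x_1 ≥ 3 gives C(6,2) = 15; x_2 ≥ 3 gives C(6,2) = 15; x_3 ≥ 6 gives C(3,2) = 3. Together 33.
Add back pairs where two caps are both exceeded: 3 + 0 + 0 = 3.
By inclusion–exclusion the count is 36 − 33 + 3 = 6.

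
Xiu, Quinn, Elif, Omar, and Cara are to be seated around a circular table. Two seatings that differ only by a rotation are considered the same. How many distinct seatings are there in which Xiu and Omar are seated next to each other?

Glue Xiu and Omar into a block (2 internal orders). Seating 4 units around a circle gives (3)! arrangements.
So 2 × (3)! = 2 × 6 = 12.

12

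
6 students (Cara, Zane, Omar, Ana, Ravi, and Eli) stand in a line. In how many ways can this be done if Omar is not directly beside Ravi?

480

Of the 6! = 720 arrangements, those with Omar and Ravi adjacent number 2 × 5! = 240 (treat the pair as a block with 2 internal orders).
Complementary counting: 720 − 240 = 480.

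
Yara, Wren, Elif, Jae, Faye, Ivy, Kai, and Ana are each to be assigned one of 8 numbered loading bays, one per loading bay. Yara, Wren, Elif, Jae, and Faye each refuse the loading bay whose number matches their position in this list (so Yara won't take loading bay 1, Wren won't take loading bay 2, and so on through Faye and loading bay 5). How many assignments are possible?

Let Aᵢ (for 1 ≤ i ≤ 5) be the placements that put person i in their forbidden loading bay. Any j of these fix j positions, leaving (8−j)! ways to fill the rest, and there are C(5,j) ways to pick which j.
By inclusion–exclusion, the number of valid placements is Σ_{j=0}^{5} (−1)^j C(5,j)·(8−j)!.
Computing: 40320 − 25200 + 7200 − 1200 + 120 − 6 = 21234.

21234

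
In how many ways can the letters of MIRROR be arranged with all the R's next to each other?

Treat the 3 copies of R as a single block. The multiset to arrange is then {RRR, I, M, O}, 4 items in all.
All 4 items are distinct, so there are (4)! = 24 arrangements.

24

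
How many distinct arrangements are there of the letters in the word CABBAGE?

1260

CABBAGE has 7 letters with A appearing twice and B appearing twice.
Dividing 7! = 5040 by 2!·2! = 4 for the repeated letters gives 1260.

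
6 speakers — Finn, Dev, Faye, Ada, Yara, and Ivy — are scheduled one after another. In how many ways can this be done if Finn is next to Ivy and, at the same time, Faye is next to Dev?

Treat {Finn,Ivy} as one block (2 orders) and {Faye,Dev} as another (2 orders).
That leaves 4 units to arrange: 2 × 2 × 4! = 4 × 24 = 96.

96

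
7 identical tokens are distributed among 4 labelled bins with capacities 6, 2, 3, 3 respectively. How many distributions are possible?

46

Without the upper bounds there are C(10,3) = 120 ways to split 7 among 4 bins.
Subtract solutions that violate a single cap (substitute x_i' = x_i − (cap_i+1)): x_1 ≥ 7 gives C(3,3) = 1; x_2 ≥ 3 gives C(7,3) = 35; x_3 ≥ 4 gives C(6,3) = 20; x_4 ≥ 4 gives C(6,3) = 20. Together 76.
Add back pairs where two caps are both exceeded: 0 + 0 + 0 + 1 + 1 + 0 = 2.
By inclusion–exclusion the count is 120 − 76 + 2 = 46.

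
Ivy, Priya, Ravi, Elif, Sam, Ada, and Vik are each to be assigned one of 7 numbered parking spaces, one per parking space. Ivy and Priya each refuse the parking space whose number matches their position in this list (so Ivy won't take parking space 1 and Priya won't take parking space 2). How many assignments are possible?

Let Aᵢ (for i ∈ {1, 2}) be the placements that put person i in their forbidden parking space. Any j of these fix j positions, leaving (7−j)! ways to fill the rest, and there are C(2,j) ways to pick which j.
By inclusion–exclusion, the number of valid placements is Σ_{j=0}^{2} (−1)^j C(2,j)·(7−j)!.
Computing: 5040 − 1440 + 120 = 3720.

3720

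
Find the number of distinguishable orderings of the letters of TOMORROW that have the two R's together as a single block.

840

Treat the 2 copies of R as a single block. The multiset to arrange is then {RR, M, O, O, O, T, W}, 7 items in all.
That gives (7)!/(3!) = 840 arrangements.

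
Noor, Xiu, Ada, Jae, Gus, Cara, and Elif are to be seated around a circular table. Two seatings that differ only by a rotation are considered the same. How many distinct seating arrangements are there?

Fix one person's seat to break rotational symmetry; the remaining 6 people can be arranged in (6)! = 720 ways.

720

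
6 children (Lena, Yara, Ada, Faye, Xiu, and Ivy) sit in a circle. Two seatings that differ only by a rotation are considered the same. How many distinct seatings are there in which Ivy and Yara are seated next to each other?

48

Treat {Ivy, Yara} as one unit (2 internal orders) and seat the resulting 5 units around the table: (4)! circular arrangements.
So 2 × (4)! = 2 × 24 = 48.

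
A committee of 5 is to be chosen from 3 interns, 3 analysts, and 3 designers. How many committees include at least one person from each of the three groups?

Unrestricted: C(9,5) = 126 ways to pick any 5 of the 9.
Selections missing a whole group: no interns → C(6,5) = 6; no analysts → C(6,5) = 6; no designers → C(6,5) = 6.
Add back selections omitting two groups (i.e. drawn from a single group): C(3,5) + C(3,5) + C(3,5) = 0.
By inclusion–exclusion: 126 − 18 + 0 = 108.

108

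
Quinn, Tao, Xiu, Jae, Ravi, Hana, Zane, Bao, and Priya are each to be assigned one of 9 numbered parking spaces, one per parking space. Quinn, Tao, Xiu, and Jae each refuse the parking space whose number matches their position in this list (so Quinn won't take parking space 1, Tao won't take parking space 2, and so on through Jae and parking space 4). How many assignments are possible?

Let Aᵢ (for 1 ≤ i ≤ 4) be the placements that put person i in their forbidden parking space. Any j of these fix j positions, leaving (9−j)! ways to fill the rest, and there are C(4,j) ways to pick which j.
By inclusion–exclusion, the number of valid placements is Σ_{j=0}^{4} (−1)^j C(4,j)·(9−j)!.
Computing: 362880 − 161280 + 30240 − 2880 + 120 = 229080.

229080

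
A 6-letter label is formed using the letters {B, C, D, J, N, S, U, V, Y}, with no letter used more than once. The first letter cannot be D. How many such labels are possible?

53760

The first letter has 9−1 = 8 choices (anything except D).
The remaining 5 letters are filled from the other 8 symbols without repetition: 8 × 7 × 6 × 5 × 4 = 6720.
Total: 8 × 6720 = 53760.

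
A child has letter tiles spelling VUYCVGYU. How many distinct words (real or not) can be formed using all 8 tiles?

5040

The 8 letters of VUYCVGYU have repeats: U appearing twice, V appearing twice, and Y appearing twice.
The number of distinct arrangements is 8!/(2!·2!·2!) = 40320/8 = 5040.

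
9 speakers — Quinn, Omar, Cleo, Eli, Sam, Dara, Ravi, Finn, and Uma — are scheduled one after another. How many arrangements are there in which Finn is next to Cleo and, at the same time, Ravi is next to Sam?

20160

Treat {Finn,Cleo} as one block (2 orders) and {Ravi,Sam} as another (2 orders).
That leaves 7 units to arrange: 2 × 2 × 7! = 4 × 5040 = 20160.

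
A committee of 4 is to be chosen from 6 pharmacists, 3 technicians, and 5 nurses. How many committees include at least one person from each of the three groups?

With no constraint there are C(14,4) = 1001 possible selections.
Selections missing a whole group: no pharmacists → C(8,4) = 70; no technicians → C(11,4) = 330; no nurses → C(9,4) = 126.
Add back selections omitting two groups (i.e. drawn from a single group): C(6,4) + C(3,4) + C(5,4) = 20.
By inclusion–exclusion: 1001 − 526 + 20 = 495.

495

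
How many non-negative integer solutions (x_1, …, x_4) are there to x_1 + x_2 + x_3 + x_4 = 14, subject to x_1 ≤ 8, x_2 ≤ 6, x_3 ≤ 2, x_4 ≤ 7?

Without the upper bounds there are C(17,3) = 680 ways to split 14 among 4 variables.
Subtract solutions that violate a single cap (substitute x_i' = x_i − (cap_i+1)): x_1 ≥ 9 gives C(8,3) = 56; x_2 ≥ 7 gives C(10,3) = 120; x_3 ≥ 3 gives C(14,3) = 364; x_4 ≥ 8 gives C(9,3) = 84. Together 624.
Add back pairs where two caps are both exceeded: 0 + 10 + 0 + 35 + 0 + 20 = 65.
By inclusion–exclusion the count is 680 − 624 + 65 = 121.

121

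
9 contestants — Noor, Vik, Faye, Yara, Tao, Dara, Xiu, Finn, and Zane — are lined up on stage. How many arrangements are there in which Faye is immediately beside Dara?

Glue Faye and Dara into one block (2 internal orders), leaving 8 units to arrange in a row.
That gives 2 × 8! = 2 × 40320 = 80640.

80640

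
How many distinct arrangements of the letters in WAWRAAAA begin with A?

105

Fix A in the first position and arrange the remaining 7 letters.
Those 7 letters have A appearing 4 times and W appearing twice, giving (7)!/(4!·2!) = 105.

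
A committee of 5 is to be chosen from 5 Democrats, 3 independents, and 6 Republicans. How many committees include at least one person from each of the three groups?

Unrestricted: C(14,5) = 2002 ways to pick any 5 of the 14.
Subtract selections that omit an entire group: no Democrats → C(9,5) = 126; no independents → C(11,5) = 462; no Republicans → C(8,5) = 56.
Add back selections omitting two groups (i.e. drawn from a single group): C(5,5) + C(3,5) + C(6,5) = 7.
By inclusion–exclusion: 2002 − 644 + 7 = 1365.

1365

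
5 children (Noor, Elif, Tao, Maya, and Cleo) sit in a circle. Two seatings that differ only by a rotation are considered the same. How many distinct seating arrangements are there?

24

Around a circle, 5 distinct people have 5!/5 = (4)! = 24 rotationally distinct seatings.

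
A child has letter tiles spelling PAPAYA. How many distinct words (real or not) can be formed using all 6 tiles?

Letter multiplicities in PAPAYA: A×3, P×2, Y×1.
So there are 6! / (3!·2!) = 60 distinguishable arrangements.

60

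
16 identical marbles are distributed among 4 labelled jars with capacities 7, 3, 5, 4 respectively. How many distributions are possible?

20

By stars and bars, unrestricted non-negative solutions to x_1+…+x_4 = 16 number C(16+3,3) = 969.
Subtract solutions that violate a single cap (substitute x_i' = x_i − (cap_i+1)): x_1 ≥ 8 gives C(11,3) = 165; x_2 ≥ 4 gives C(15,3) = 455; x_3 ≥ 6 gives C(13,3) = 286; x_4 ≥ 5 gives C(14,3) = 364. Together 1270.
Add back pairs where two caps are both exceeded: 35 + 10 + 20 + 84 + 120 + 56 = 325.
Subtract triples: 0 + 0 + 0 + 4 = 4.
By inclusion–exclusion the count is 969 − 1270 + 325 − 4 = 20.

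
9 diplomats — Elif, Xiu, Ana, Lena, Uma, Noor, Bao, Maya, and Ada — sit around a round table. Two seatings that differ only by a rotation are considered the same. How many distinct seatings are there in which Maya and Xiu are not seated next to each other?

30240

Without the restriction there are (8)! = 40320 seatings.
Those with Maya next to Xiu: fuse the pair into one unit and seat 8 units around a circle — 2·(7)! = 10080.
Subtracting, 40320 − 10080 = 30240.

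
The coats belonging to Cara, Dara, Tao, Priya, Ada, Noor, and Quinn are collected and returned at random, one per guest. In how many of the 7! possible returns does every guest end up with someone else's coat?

1854

Count assignments avoiding every fixed point. For any j of the 7 guests fixed to their own coat, the other 7−j can be arranged in (7−j)! ways.
By inclusion–exclusion this is Σ_{j=0}^{7} (−1)^j C(7,j)·(7−j)!.
Computing: 5040 − 5040 + 2520 − 840 + 210 − 42 + 7 − 1 = 1854.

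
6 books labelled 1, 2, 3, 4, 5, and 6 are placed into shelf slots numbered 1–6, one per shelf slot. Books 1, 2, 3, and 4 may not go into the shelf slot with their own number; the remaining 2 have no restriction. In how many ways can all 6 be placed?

Let Aᵢ (for 1 ≤ i ≤ 4) be the placements that put book i in its forbidden shelf slot. Any j of these fix j positions, leaving (6−j)! ways to fill the rest, and there are C(4,j) ways to pick which j.
By inclusion–exclusion, the number of valid placements is Σ_{j=0}^{4} (−1)^j C(4,j)·(6−j)!.
Computing: 720 − 480 + 144 − 24 + 2 = 362.

362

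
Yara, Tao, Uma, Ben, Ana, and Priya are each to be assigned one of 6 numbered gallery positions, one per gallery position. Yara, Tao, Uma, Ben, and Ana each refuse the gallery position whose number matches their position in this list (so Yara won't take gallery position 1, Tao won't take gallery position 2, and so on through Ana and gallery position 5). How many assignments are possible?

309

Let Aᵢ (for 1 ≤ i ≤ 5) be the placements that put person i in their forbidden gallery position. Any j of these fix j positions, leaving (6−j)! ways to fill the rest, and there are C(5,j) ways to pick which j.
By inclusion–exclusion, the number of valid placements is Σ_{j=0}^{5} (−1)^j C(5,j)·(6−j)!.
Computing: 720 − 600 + 240 − 60 + 10 − 1 = 309.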